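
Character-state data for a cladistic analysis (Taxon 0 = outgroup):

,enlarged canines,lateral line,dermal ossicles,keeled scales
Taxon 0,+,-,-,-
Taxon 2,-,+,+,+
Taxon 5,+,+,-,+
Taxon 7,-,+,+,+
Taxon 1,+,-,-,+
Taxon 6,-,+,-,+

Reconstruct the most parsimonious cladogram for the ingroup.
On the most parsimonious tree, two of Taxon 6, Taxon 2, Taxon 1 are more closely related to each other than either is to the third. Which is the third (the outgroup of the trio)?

Character polarity is set by the outgroup: the derived state is whichever differs from the outgroup's state, so for enlarged canines the derived state is '-', and for the remaining characters it is '+'.
enlarged canines (derived state '-') is shared by Taxon 2, Taxon 6, and Taxon 7 — a synapomorphy uniting that clade.
lateral line (derived state '+') is shared by Taxon 2, Taxon 5, Taxon 6, and Taxon 7 — a synapomorphy uniting that clade.
Only Taxon 2 and Taxon 7 show the derived state '+' for dermal ossicles, supporting them as a clade.
All ingroup taxa share the derived state '+' for keeled scales; it defines the ingroup but does not resolve relationships within it.
Most parsimonious ingroup topology: ((((Taxon 2,Taxon 7),Taxon 6),Taxon 5),Taxon 1).
Taxon 6 and Taxon 2 share a more recent common ancestor with each other than either does with Taxon 1, so Taxon 1 is the least closely related of the three.

Taxon 1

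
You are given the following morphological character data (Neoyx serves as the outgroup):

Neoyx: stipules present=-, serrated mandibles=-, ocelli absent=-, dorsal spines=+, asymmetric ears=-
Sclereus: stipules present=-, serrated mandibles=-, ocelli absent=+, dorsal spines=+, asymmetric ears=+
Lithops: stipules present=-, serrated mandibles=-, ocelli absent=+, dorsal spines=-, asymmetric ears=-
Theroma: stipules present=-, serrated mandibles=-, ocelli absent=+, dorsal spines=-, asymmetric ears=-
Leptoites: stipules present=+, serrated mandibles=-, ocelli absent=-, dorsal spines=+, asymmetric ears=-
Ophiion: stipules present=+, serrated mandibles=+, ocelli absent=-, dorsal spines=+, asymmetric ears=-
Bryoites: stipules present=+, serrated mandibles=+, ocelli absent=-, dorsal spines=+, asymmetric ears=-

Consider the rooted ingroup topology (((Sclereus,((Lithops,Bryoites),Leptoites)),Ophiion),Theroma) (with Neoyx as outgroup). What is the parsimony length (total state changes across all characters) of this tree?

11

Map each character onto (((Sclereus,((Lithops,Bryoites),Leptoites)),Ophiion),Theroma) (rooted by Neoyx) and count the minimum state changes it requires (Fitch parsimony):
stipules present: 3; serrated mandibles: 2; ocelli absent: 3; dorsal spines: 2; asymmetric ears: 1.
Total tree length = 11.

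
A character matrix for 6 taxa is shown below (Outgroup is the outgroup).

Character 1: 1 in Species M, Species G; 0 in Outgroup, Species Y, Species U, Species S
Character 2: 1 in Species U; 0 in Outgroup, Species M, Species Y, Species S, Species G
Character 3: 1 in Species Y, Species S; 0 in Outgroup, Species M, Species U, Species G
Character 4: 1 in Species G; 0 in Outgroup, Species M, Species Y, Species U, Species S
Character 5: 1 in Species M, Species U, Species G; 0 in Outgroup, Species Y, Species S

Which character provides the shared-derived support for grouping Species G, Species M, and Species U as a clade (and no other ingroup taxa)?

The outgroup has state '0' for every character, so '1' is the derived state throughout.
Only Species G and Species M show the derived state '1' for Character 1, supporting them as a clade.
Character 2 (derived state '1') is unique to Species U (autapomorphy; uninformative for grouping).
Character 3: derived state '1' in Species S and Species Y only — synapomorphy for {Species S, Species Y}.
Character 4 (derived state '1') is unique to Species G (autapomorphy; uninformative for grouping).
Character 5: derived state '1' in Species G, Species M, and Species U only — synapomorphy for {Species G, Species M, Species U}.
Most parsimonious ingroup topology: (((Species M,Species G),Species U),(Species Y,Species S)).
The clade {Species G, Species M, Species U} is supported by Character 5: its derived state '1' occurs in exactly those taxa and in no other taxon (including the outgroup).

Character 5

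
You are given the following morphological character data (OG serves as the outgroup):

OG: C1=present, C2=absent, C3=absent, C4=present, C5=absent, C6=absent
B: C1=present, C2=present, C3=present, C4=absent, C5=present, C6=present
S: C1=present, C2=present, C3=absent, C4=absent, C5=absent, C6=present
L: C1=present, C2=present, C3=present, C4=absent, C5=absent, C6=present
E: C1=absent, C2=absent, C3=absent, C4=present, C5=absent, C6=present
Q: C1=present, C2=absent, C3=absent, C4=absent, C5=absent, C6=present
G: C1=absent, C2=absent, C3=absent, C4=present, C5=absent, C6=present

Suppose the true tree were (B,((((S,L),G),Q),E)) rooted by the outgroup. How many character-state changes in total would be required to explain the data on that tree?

11

Map each character onto (B,((((S,L),G),Q),E)) (rooted by OG) and count the minimum state changes it requires (Fitch parsimony):
C1: 2; C2: 2; C3: 2; C4: 3; C5: 1; C6: 1.
Total tree length = 11.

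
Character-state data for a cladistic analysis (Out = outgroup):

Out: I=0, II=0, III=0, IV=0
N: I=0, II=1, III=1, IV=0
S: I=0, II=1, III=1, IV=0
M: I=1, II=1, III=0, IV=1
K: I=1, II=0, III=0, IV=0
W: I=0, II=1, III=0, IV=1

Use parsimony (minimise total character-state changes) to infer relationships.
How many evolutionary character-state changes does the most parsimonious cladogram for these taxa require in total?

5

The outgroup has state '0' for every character, so '1' is the derived state throughout.
I groups K and M, which is incompatible with the clades supported by the remaining characters; treating it as convergent (homoplasy) costs fewer steps than any alternative tree.
Only M, N, S, and W show the derived state '1' for II, supporting them as a clade.
III (derived state '1') is shared by N and S — a synapomorphy uniting that clade.
IV: derived state '1' in M and W only — synapomorphy for {M, W}.
Most parsimonious ingroup topology: (((N,S),(M,W)),K).
Changes per character on this tree: I: 2; II: 1; III: 1; IV: 1.
Total = 5.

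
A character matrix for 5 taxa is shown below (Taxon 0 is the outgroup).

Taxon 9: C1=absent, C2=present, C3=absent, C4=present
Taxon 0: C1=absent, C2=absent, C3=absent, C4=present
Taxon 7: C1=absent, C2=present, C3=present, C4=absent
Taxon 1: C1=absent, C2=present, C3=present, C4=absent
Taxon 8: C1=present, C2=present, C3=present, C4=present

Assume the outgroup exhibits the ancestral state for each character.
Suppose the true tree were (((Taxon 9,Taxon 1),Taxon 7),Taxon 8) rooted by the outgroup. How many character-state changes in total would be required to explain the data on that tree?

Map each character onto (((Taxon 9,Taxon 1),Taxon 7),Taxon 8) (rooted by Taxon 0) and count the minimum state changes it requires (Fitch parsimony):
C1: 1; C2: 1; C3: 2; C4: 2.
Total tree length = 6.

6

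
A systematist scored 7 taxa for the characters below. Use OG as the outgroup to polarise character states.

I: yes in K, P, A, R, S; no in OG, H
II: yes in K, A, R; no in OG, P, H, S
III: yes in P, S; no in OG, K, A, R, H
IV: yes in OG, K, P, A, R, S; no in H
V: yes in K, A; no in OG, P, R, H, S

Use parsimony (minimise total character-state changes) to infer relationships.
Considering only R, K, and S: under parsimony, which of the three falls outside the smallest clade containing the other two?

Character polarity is set by the outgroup: the derived state is whichever differs from the outgroup's state, so for IV the derived state is 'no', and for the remaining characters it is 'yes'.
Only A, K, P, R, and S show the derived state 'yes' for I, supporting them as a clade.
II: derived state 'yes' in A, K, and R only — synapomorphy for {A, K, R}.
III: derived state 'yes' in P and S only — synapomorphy for {P, S}.
IV: derived state 'no' in H only — an autapomorphy, so it tells us nothing about relationships among taxa.
V: derived state 'yes' in A and K only — synapomorphy for {A, K}.
Most parsimonious ingroup topology: ((((K,A),R),(P,S)),H).
K and R share a more recent common ancestor with each other than either does with S, so S is the least closely related of the three.

S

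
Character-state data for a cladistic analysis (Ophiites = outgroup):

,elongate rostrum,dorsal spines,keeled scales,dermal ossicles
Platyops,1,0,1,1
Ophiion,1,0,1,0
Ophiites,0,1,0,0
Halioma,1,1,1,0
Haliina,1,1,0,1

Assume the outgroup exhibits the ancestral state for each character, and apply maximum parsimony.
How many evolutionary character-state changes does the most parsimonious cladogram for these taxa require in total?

Character polarity is set by the outgroup: the derived state is whichever differs from the outgroup's state, so for dorsal spines the derived state is '0', and for the remaining characters it is '1'.
elongate rostrum (derived state '1') is shared by all ingroup taxa — unites the whole ingroup.
dorsal spines (derived state '0') is shared by Ophiion and Platyops — a synapomorphy uniting that clade.
Only Halioma, Ophiion, and Platyops show the derived state '1' for keeled scales, supporting them as a clade.
dermal ossicles (state '1') occurs in Haliina and Platyops but conflicts with the nesting implied by the other characters — most parsimoniously interpreted as homoplasy.
Most parsimonious ingroup topology: (Haliina,((Platyops,Ophiion),Halioma)).
Changes per character on this tree: elongate rostrum: 1; dorsal spines: 1; keeled scales: 1; dermal ossicles: 2.
Total = 5.

5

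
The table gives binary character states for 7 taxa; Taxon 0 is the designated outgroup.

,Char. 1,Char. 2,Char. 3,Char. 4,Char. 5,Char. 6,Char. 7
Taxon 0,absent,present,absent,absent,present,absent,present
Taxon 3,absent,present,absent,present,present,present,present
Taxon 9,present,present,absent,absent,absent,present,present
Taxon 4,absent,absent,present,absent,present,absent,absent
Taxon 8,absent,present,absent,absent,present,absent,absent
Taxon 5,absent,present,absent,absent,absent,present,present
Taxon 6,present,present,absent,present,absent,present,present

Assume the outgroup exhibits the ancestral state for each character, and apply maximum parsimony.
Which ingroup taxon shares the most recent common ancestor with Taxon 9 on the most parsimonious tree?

Taxon 6

Character polarity is set by the outgroup: the derived state is whichever differs from the outgroup's state, so for Char. 2, Char. 5, Char. 7 the derived state is 'absent', and for the remaining characters it is 'present'.
Only Taxon 6 and Taxon 9 show the derived state 'present' for Char. 1, supporting them as a clade.
Char. 2 (derived state 'absent') is unique to Taxon 4 (autapomorphy; uninformative for grouping).
Char. 3 (derived state 'present') is unique to Taxon 4 (autapomorphy; uninformative for grouping).
Char. 4 (state 'present') occurs in Taxon 3 and Taxon 6 but conflicts with the nesting implied by the other characters — most parsimoniously interpreted as homoplasy.
Char. 5: derived state 'absent' in Taxon 5, Taxon 6, and Taxon 9 only — synapomorphy for {Taxon 5, Taxon 6, Taxon 9}.
Only Taxon 3, Taxon 5, Taxon 6, and Taxon 9 show the derived state 'present' for Char. 6, supporting them as a clade.
Char. 7 (derived state 'absent') is shared by Taxon 4 and Taxon 8 — a synapomorphy uniting that clade.
Most parsimonious ingroup topology: ((Taxon 3,((Taxon 9,Taxon 6),Taxon 5)),(Taxon 4,Taxon 8)).
Taxon 9 and Taxon 6 form a cherry on this tree, so they are sister taxa.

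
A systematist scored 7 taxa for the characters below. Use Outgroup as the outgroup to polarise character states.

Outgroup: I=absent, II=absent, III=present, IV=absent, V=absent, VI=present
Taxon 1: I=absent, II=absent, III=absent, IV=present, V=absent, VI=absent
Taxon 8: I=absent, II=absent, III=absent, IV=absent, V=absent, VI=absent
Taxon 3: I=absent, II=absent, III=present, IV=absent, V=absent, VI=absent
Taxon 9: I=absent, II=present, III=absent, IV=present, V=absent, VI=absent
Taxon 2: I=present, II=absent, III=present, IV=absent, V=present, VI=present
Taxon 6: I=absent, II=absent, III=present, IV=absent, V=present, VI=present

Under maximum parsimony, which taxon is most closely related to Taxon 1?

Taxon 9

Character polarity is set by the outgroup: the derived state is whichever differs from the outgroup's state, so for III, VI the derived state is 'absent', and for the remaining characters it is 'present'.
I: derived state 'present' in Taxon 2 only — an autapomorphy, so it tells us nothing about relationships among taxa.
II: derived state 'present' in Taxon 9 only — an autapomorphy, so it tells us nothing about relationships among taxa.
III: derived state 'absent' in Taxon 1, Taxon 8, and Taxon 9 only — synapomorphy for {Taxon 1, Taxon 8, Taxon 9}.
Only Taxon 1 and Taxon 9 show the derived state 'present' for IV, supporting them as a clade.
V: derived state 'present' in Taxon 2 and Taxon 6 only — synapomorphy for {Taxon 2, Taxon 6}.
Only Taxon 1, Taxon 3, Taxon 8, and Taxon 9 show the derived state 'absent' for VI, supporting them as a clade.
Most parsimonious ingroup topology: ((((Taxon 1,Taxon 9),Taxon 8),Taxon 3),(Taxon 2,Taxon 6)).
Taxon 1 and Taxon 9 form a cherry on this tree, so they are sister taxa.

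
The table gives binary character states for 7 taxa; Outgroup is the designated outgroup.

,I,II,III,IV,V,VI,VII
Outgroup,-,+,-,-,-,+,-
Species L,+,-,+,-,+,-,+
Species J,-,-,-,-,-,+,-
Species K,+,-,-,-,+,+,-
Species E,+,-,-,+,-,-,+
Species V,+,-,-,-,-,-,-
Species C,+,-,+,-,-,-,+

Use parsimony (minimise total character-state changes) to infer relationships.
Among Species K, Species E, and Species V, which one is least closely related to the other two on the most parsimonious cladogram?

Species K

Character polarity is set by the outgroup: the derived state is whichever differs from the outgroup's state, so for II, VI the derived state is '-', and for the remaining characters it is '+'.
Only Species C, Species E, Species K, Species L, and Species V show the derived state '+' for I, supporting them as a clade.
II (derived state '-') is shared by all ingroup taxa — unites the whole ingroup.
III: derived state '+' in Species C and Species L only — synapomorphy for {Species C, Species L}.
IV: derived state '+' in Species E only — an autapomorphy, so it tells us nothing about relationships among taxa.
V (state '+') occurs in Species K and Species L but conflicts with the nesting implied by the other characters — most parsimoniously interpreted as homoplasy.
VI (derived state '-') is shared by Species C, Species E, Species L, and Species V — a synapomorphy uniting that clade.
Only Species C, Species E, and Species L show the derived state '+' for VII, supporting them as a clade.
Most parsimonious ingroup topology: (((((Species L,Species C),Species E),Species V),Species K),Species J).
Species V and Species E share a more recent common ancestor with each other than either does with Species K, so Species K is the least closely related of the three.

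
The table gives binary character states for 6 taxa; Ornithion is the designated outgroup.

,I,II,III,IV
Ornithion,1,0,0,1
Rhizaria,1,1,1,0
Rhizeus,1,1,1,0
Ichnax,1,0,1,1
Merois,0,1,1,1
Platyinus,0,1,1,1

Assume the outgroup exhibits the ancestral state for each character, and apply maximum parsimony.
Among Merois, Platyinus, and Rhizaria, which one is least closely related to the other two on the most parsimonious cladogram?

Rhizaria

Character polarity is set by the outgroup: the derived state is whichever differs from the outgroup's state, so for I, IV the derived state is '0', and for the remaining characters it is '1'.
I (derived state '0') is shared by Merois and Platyinus — a synapomorphy uniting that clade.
II (derived state '1') is shared by Merois, Platyinus, Rhizaria, and Rhizeus — a synapomorphy uniting that clade.
All ingroup taxa share the derived state '1' for III; it defines the ingroup but does not resolve relationships within it.
IV (derived state '0') is shared by Rhizaria and Rhizeus — a synapomorphy uniting that clade.
Most parsimonious ingroup topology: (((Rhizaria,Rhizeus),(Merois,Platyinus)),Ichnax).
Merois and Platyinus share a more recent common ancestor with each other than either does with Rhizaria, so Rhizaria is the least closely related of the three.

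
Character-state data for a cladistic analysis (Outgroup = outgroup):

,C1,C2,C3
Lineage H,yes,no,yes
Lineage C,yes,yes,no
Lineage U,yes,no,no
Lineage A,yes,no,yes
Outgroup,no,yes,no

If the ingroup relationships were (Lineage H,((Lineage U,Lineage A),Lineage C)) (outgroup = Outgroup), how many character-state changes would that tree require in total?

Map each character onto (Lineage H,((Lineage U,Lineage A),Lineage C)) (rooted by Outgroup) and count the minimum state changes it requires (Fitch parsimony):
C1: 1; C2: 2; C3: 2.
Total tree length = 5.

5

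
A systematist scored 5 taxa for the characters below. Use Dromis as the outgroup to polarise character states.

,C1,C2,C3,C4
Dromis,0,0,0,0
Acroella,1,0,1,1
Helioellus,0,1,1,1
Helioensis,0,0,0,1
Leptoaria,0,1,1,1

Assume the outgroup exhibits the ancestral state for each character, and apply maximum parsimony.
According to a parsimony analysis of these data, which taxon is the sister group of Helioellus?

Leptoaria

The outgroup has state '0' for every character, so '1' is the derived state throughout.
C1 (derived state '1') is unique to Acroella (autapomorphy; uninformative for grouping).
Only Helioellus and Leptoaria show the derived state '1' for C2, supporting them as a clade.
C3: derived state '1' in Acroella, Helioellus, and Leptoaria only — synapomorphy for {Acroella, Helioellus, Leptoaria}.
C4 (derived state '1') is shared by all ingroup taxa — unites the whole ingroup.
Most parsimonious ingroup topology: ((Acroella,(Helioellus,Leptoaria)),Helioensis).
Helioellus and Leptoaria form a cherry on this tree, so they are sister taxa.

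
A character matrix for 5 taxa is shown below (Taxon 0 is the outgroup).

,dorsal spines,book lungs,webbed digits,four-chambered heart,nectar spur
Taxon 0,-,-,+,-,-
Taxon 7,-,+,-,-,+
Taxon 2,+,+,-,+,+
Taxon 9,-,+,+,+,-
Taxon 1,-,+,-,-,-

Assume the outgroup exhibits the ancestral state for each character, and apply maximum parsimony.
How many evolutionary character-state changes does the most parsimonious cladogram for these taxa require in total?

6

Character polarity is set by the outgroup: the derived state is whichever differs from the outgroup's state, so for webbed digits the derived state is '-', and for the remaining characters it is '+'.
dorsal spines: derived state '+' in Taxon 2 only — an autapomorphy, so it tells us nothing about relationships among taxa.
All ingroup taxa share the derived state '+' for book lungs; it defines the ingroup but does not resolve relationships within it.
webbed digits: derived state '-' in Taxon 1, Taxon 2, and Taxon 7 only — synapomorphy for {Taxon 1, Taxon 2, Taxon 7}.
four-chambered heart (state '+') occurs in Taxon 2 and Taxon 9 but conflicts with the nesting implied by the other characters — most parsimoniously interpreted as homoplasy.
Only Taxon 2 and Taxon 7 show the derived state '+' for nectar spur, supporting them as a clade.
Most parsimonious ingroup topology: (((Taxon 7,Taxon 2),Taxon 1),Taxon 9).
Changes per character on this tree: dorsal spines: 1; book lungs: 1; webbed digits: 1; four-chambered heart: 2; nectar spur: 1.
Total = 6.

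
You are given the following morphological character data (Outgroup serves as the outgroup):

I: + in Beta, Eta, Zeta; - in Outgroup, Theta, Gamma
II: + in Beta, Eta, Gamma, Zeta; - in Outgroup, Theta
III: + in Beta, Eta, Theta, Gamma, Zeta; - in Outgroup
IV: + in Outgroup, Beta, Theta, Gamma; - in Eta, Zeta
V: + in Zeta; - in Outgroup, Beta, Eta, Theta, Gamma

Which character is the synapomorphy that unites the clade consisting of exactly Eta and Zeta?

IV

Character polarity is set by the outgroup: the derived state is whichever differs from the outgroup's state, so for IV the derived state is '-', and for the remaining characters it is '+'.
I: derived state '+' in Beta, Eta, and Zeta only — synapomorphy for {Beta, Eta, Zeta}.
II: derived state '+' in Beta, Eta, Gamma, and Zeta only — synapomorphy for {Beta, Eta, Gamma, Zeta}.
III (derived state '+') is shared by all ingroup taxa — unites the whole ingroup.
IV: derived state '-' in Eta and Zeta only — synapomorphy for {Eta, Zeta}.
V: derived state '+' in Zeta only — an autapomorphy, so it tells us nothing about relationships among taxa.
Most parsimonious ingroup topology: (((Beta,(Eta,Zeta)),Gamma),Theta).
The clade {Eta, Zeta} is supported by IV: its derived state '-' occurs in exactly those taxa and in no other taxon (including the outgroup).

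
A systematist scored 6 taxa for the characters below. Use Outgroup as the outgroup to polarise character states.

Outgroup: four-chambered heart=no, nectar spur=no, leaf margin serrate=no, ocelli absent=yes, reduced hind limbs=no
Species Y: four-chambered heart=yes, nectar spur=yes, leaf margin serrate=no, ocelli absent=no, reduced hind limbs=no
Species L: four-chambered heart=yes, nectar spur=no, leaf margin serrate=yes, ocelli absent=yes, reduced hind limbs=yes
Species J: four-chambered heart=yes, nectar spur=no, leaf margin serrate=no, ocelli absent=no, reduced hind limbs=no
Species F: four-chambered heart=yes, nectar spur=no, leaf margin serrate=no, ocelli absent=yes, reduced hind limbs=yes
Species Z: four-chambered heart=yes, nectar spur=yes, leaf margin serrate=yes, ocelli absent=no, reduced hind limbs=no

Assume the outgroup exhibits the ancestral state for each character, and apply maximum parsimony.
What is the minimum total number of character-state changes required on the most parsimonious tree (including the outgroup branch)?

Character polarity is set by the outgroup: the derived state is whichever differs from the outgroup's state, so for ocelli absent the derived state is 'no', and for the remaining characters it is 'yes'.
All ingroup taxa share the derived state 'yes' for four-chambered heart; it defines the ingroup but does not resolve relationships within it.
Only Species Y and Species Z show the derived state 'yes' for nectar spur, supporting them as a clade.
leaf margin serrate groups Species L and Species Z, which is incompatible with the clades supported by the remaining characters; treating it as convergent (homoplasy) costs fewer steps than any alternative tree.
ocelli absent (derived state 'no') is shared by Species J, Species Y, and Species Z — a synapomorphy uniting that clade.
Only Species F and Species L show the derived state 'yes' for reduced hind limbs, supporting them as a clade.
Most parsimonious ingroup topology: (((Species Y,Species Z),Species J),(Species L,Species F)).
Changes per character on this tree: four-chambered heart: 1; nectar spur: 1; leaf margin serrate: 2; ocelli absent: 1; reduced hind limbs: 1.
Total = 6.

6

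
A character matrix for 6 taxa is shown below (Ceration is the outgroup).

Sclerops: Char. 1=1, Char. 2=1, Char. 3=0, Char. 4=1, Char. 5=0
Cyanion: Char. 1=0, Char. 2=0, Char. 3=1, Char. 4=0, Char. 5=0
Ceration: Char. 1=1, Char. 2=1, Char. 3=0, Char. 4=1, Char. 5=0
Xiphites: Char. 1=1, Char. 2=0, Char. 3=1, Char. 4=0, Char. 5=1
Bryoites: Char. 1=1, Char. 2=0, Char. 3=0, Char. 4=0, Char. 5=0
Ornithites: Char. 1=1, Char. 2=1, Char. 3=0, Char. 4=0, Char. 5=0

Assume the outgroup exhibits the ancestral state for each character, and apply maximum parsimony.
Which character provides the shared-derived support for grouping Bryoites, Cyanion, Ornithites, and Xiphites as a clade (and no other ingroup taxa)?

Char. 4

Character polarity is set by the outgroup: the derived state is whichever differs from the outgroup's state, so for Char. 1, Char. 2, Char. 4 the derived state is '0', and for the remaining characters it is '1'.
Char. 1 (derived state '0') is unique to Cyanion (autapomorphy; uninformative for grouping).
Char. 2 (derived state '0') is shared by Bryoites, Cyanion, and Xiphites — a synapomorphy uniting that clade.
Char. 3 (derived state '1') is shared by Cyanion and Xiphites — a synapomorphy uniting that clade.
Only Bryoites, Cyanion, Ornithites, and Xiphites show the derived state '0' for Char. 4, supporting them as a clade.
Char. 5: derived state '1' in Xiphites only — an autapomorphy, so it tells us nothing about relationships among taxa.
Most parsimonious ingroup topology: (((Bryoites,(Cyanion,Xiphites)),Ornithites),Sclerops).
The clade {Bryoites, Cyanion, Ornithites, Xiphites} is supported by Char. 4: its derived state '0' occurs in exactly those taxa and in no other taxon (including the outgroup).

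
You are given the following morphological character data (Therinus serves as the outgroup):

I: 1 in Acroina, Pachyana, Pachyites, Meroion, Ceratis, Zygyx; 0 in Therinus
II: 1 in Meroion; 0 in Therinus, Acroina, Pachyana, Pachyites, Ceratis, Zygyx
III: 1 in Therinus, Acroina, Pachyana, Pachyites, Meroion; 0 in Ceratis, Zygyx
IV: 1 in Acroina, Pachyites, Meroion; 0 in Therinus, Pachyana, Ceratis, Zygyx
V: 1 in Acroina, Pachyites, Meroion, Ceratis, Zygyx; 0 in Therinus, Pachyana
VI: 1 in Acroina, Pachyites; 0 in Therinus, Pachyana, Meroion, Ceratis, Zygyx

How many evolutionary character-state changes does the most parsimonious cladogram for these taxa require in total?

6

Character polarity is set by the outgroup: the derived state is whichever differs from the outgroup's state, so for III the derived state is '0', and for the remaining characters it is '1'.
All ingroup taxa share the derived state '1' for I; it defines the ingroup but does not resolve relationships within it.
II: derived state '1' in Meroion only — an autapomorphy, so it tells us nothing about relationships among taxa.
Only Ceratis and Zygyx show the derived state '0' for III, supporting them as a clade.
IV (derived state '1') is shared by Acroina, Meroion, and Pachyites — a synapomorphy uniting that clade.
V: derived state '1' in Acroina, Ceratis, Meroion, Pachyites, and Zygyx only — synapomorphy for {Acroina, Ceratis, Meroion, Pachyites, Zygyx}.
VI (derived state '1') is shared by Acroina and Pachyites — a synapomorphy uniting that clade.
Most parsimonious ingroup topology: ((((Acroina,Pachyites),Meroion),(Ceratis,Zygyx)),Pachyana).
Changes per character on this tree: I: 1; II: 1; III: 1; IV: 1; V: 1; VI: 1.
Total = 6.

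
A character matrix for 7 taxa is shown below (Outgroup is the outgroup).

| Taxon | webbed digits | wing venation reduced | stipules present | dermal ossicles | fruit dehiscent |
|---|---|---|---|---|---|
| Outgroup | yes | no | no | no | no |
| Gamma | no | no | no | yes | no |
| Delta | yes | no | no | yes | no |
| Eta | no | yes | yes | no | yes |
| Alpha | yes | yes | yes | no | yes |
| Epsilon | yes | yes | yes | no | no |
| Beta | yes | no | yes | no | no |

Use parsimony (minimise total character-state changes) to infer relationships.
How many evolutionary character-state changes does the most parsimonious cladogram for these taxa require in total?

6

Character polarity is set by the outgroup: the derived state is whichever differs from the outgroup's state, so for webbed digits the derived state is 'no', and for the remaining characters it is 'yes'.
webbed digits (state 'no') occurs in Eta and Gamma but conflicts with the nesting implied by the other characters — most parsimoniously interpreted as homoplasy.
Only Alpha, Epsilon, and Eta show the derived state 'yes' for wing venation reduced, supporting them as a clade.
Only Alpha, Beta, Epsilon, and Eta show the derived state 'yes' for stipules present, supporting them as a clade.
dermal ossicles: derived state 'yes' in Delta and Gamma only — synapomorphy for {Delta, Gamma}.
fruit dehiscent (derived state 'yes') is shared by Alpha and Eta — a synapomorphy uniting that clade.
Most parsimonious ingroup topology: ((Gamma,Delta),(((Eta,Alpha),Epsilon),Beta)).
Changes per character on this tree: webbed digits: 2; wing venation reduced: 1; stipules present: 1; dermal ossicles: 1; fruit dehiscent: 1.
Total = 6.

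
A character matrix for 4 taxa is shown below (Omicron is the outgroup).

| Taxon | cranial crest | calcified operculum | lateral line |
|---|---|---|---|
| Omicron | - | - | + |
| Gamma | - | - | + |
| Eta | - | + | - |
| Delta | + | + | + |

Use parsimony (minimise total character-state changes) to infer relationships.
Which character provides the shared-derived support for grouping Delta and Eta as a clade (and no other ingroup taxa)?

Character polarity is set by the outgroup: the derived state is whichever differs from the outgroup's state, so for lateral line the derived state is '-', and for the remaining characters it is '+'.
cranial crest: derived state '+' in Delta only — an autapomorphy, so it tells us nothing about relationships among taxa.
calcified operculum (derived state '+') is shared by Delta and Eta — a synapomorphy uniting that clade.
lateral line: derived state '-' in Eta only — an autapomorphy, so it tells us nothing about relationships among taxa.
Most parsimonious ingroup topology: (Gamma,(Eta,Delta)).
The clade {Delta, Eta} is supported by calcified operculum: its derived state '+' occurs in exactly those taxa and in no other taxon (including the outgroup).

calcified operculum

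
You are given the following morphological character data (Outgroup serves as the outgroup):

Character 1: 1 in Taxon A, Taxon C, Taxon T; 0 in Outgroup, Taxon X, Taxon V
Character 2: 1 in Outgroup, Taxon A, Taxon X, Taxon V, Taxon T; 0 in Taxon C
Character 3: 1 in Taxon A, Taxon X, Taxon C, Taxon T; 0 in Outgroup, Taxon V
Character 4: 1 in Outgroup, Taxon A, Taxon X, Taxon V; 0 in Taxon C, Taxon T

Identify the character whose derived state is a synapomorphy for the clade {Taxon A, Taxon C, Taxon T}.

Character polarity is set by the outgroup: the derived state is whichever differs from the outgroup's state, so for Character 2, Character 4 the derived state is '0', and for the remaining characters it is '1'.
Character 1 (derived state '1') is shared by Taxon A, Taxon C, and Taxon T — a synapomorphy uniting that clade.
Character 2: derived state '0' in Taxon C only — an autapomorphy, so it tells us nothing about relationships among taxa.
Character 3: derived state '1' in Taxon A, Taxon C, Taxon T, and Taxon X only — synapomorphy for {Taxon A, Taxon C, Taxon T, Taxon X}.
Only Taxon C and Taxon T show the derived state '0' for Character 4, supporting them as a clade.
Most parsimonious ingroup topology: (((Taxon A,(Taxon C,Taxon T)),Taxon X),Taxon V).
The clade {Taxon A, Taxon C, Taxon T} is supported by Character 1: its derived state '1' occurs in exactly those taxa and in no other taxon (including the outgroup).

Character 1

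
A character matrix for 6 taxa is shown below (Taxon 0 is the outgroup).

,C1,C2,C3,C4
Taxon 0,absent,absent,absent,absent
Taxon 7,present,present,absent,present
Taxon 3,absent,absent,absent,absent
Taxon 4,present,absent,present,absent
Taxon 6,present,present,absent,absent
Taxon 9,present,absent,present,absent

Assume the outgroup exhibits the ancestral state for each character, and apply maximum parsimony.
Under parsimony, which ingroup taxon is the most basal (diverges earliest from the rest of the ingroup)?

Taxon 3

The outgroup has state 'absent' for every character, so 'present' is the derived state throughout.
C1: derived state 'present' in Taxon 4, Taxon 6, Taxon 7, and Taxon 9 only — synapomorphy for {Taxon 4, Taxon 6, Taxon 7, Taxon 9}.
Only Taxon 6 and Taxon 7 show the derived state 'present' for C2, supporting them as a clade.
C3 (derived state 'present') is shared by Taxon 4 and Taxon 9 — a synapomorphy uniting that clade.
C4 (derived state 'present') is unique to Taxon 7 (autapomorphy; uninformative for grouping).
Most parsimonious ingroup topology: (((Taxon 7,Taxon 6),(Taxon 4,Taxon 9)),Taxon 3).
Taxon 3 is sister to the clade containing all other ingroup taxa, so it is the earliest-diverging (most basal) ingroup lineage.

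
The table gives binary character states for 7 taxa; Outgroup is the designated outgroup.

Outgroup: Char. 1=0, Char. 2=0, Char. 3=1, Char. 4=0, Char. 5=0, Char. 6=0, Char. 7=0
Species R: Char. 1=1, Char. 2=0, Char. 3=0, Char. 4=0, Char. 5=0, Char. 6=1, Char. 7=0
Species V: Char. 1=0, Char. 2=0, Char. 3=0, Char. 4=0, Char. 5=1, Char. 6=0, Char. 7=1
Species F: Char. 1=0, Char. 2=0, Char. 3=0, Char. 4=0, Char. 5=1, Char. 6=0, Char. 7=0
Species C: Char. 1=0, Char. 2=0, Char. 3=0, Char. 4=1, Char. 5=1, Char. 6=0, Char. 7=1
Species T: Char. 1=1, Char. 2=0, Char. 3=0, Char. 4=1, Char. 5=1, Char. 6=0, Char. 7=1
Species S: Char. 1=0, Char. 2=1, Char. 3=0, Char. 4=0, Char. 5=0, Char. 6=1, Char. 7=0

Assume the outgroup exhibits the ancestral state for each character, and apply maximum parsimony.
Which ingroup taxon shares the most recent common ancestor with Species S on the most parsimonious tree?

Species R

Character polarity is set by the outgroup: the derived state is whichever differs from the outgroup's state, so for Char. 3 the derived state is '0', and for the remaining characters it is '1'.
Char. 1 groups Species R and Species T, which is incompatible with the clades supported by the remaining characters; treating it as convergent (homoplasy) costs fewer steps than any alternative tree.
Char. 2: derived state '1' in Species S only — an autapomorphy, so it tells us nothing about relationships among taxa.
Char. 3 (derived state '0') is shared by all ingroup taxa — unites the whole ingroup.
Char. 4: derived state '1' in Species C and Species T only — synapomorphy for {Species C, Species T}.
Char. 5: derived state '1' in Species C, Species F, Species T, and Species V only — synapomorphy for {Species C, Species F, Species T, Species V}.
Char. 6 (derived state '1') is shared by Species R and Species S — a synapomorphy uniting that clade.
Char. 7: derived state '1' in Species C, Species T, and Species V only — synapomorphy for {Species C, Species T, Species V}.
Most parsimonious ingroup topology: ((Species R,Species S),((Species V,(Species C,Species T)),Species F)).
Species S and Species R form a cherry on this tree, so they are sister taxa.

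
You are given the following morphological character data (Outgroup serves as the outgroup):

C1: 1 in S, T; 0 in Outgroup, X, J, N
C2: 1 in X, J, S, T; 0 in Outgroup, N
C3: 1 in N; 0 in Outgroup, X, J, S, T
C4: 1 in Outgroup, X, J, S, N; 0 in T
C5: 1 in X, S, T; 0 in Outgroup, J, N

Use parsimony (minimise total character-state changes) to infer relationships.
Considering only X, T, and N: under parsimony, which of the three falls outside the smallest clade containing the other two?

Character polarity is set by the outgroup: the derived state is whichever differs from the outgroup's state, so for C4 the derived state is '0', and for the remaining characters it is '1'.
Only S and T show the derived state '1' for C1, supporting them as a clade.
C2: derived state '1' in J, S, T, and X only — synapomorphy for {J, S, T, X}.
C3: derived state '1' in N only — an autapomorphy, so it tells us nothing about relationships among taxa.
C4: derived state '0' in T only — an autapomorphy, so it tells us nothing about relationships among taxa.
C5 (derived state '1') is shared by S, T, and X — a synapomorphy uniting that clade.
Most parsimonious ingroup topology: (((X,(S,T)),J),N).
T and X share a more recent common ancestor with each other than either does with N, so N is the least closely related of the three.

N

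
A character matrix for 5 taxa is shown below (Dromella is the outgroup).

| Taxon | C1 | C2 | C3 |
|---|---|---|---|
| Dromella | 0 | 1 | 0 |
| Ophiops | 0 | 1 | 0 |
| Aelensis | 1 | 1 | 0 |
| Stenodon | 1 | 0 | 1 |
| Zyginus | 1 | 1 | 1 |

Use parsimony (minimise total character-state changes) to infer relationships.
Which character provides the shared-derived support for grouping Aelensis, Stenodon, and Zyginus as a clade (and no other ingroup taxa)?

Character polarity is set by the outgroup: the derived state is whichever differs from the outgroup's state, so for C2 the derived state is '0', and for the remaining characters it is '1'.
C1: derived state '1' in Aelensis, Stenodon, and Zyginus only — synapomorphy for {Aelensis, Stenodon, Zyginus}.
C2 (derived state '0') is unique to Stenodon (autapomorphy; uninformative for grouping).
C3 (derived state '1') is shared by Stenodon and Zyginus — a synapomorphy uniting that clade.
Most parsimonious ingroup topology: (Ophiops,(Aelensis,(Stenodon,Zyginus))).
The clade {Aelensis, Stenodon, Zyginus} is supported by C1: its derived state '1' occurs in exactly those taxa and in no other taxon (including the outgroup).

C1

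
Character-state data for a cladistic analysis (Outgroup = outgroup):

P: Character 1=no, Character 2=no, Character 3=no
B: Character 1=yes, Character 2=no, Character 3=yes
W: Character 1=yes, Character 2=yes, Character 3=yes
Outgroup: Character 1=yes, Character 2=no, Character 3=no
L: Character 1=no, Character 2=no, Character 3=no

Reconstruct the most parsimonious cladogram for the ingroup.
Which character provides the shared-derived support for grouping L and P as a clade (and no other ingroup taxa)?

Character polarity is set by the outgroup: the derived state is whichever differs from the outgroup's state, so for Character 1 the derived state is 'no', and for the remaining characters it is 'yes'.
Character 1: derived state 'no' in L and P only — synapomorphy for {L, P}.
Character 2 (derived state 'yes') is unique to W (autapomorphy; uninformative for grouping).
Character 3: derived state 'yes' in B and W only — synapomorphy for {B, W}.
Most parsimonious ingroup topology: ((L,P),(W,B)).
The clade {L, P} is supported by Character 1: its derived state 'no' occurs in exactly those taxa and in no other taxon (including the outgroup).

Character 1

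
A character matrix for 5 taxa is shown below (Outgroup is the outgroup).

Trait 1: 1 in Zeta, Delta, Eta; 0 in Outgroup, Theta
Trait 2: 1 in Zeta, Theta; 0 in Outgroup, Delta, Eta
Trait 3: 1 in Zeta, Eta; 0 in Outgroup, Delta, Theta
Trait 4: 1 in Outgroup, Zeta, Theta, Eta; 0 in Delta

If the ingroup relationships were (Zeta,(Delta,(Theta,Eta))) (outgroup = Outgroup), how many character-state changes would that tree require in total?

7

Map each character onto (Zeta,(Delta,(Theta,Eta))) (rooted by Outgroup) and count the minimum state changes it requires (Fitch parsimony):
Trait 1: 2; Trait 2: 2; Trait 3: 2; Trait 4: 1.
Total tree length = 7.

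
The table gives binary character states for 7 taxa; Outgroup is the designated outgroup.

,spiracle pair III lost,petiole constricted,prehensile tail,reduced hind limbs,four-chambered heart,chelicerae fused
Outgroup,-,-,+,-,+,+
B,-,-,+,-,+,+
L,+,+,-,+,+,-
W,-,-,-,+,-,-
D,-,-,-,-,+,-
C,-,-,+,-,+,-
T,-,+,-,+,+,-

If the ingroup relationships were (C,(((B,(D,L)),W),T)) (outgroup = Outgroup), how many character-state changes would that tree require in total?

Map each character onto (C,(((B,(D,L)),W),T)) (rooted by Outgroup) and count the minimum state changes it requires (Fitch parsimony):
spiracle pair III lost: 1; petiole constricted: 2; prehensile tail: 2; reduced hind limbs: 3; four-chambered heart: 1; chelicerae fused: 2.
Total tree length = 11.

11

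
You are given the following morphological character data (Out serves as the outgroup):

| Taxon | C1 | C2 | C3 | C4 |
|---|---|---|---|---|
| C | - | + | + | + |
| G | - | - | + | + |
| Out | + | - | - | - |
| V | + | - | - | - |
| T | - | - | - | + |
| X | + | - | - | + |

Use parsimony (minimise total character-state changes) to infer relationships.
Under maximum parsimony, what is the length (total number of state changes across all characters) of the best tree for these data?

Character polarity is set by the outgroup: the derived state is whichever differs from the outgroup's state, so for C1 the derived state is '-', and for the remaining characters it is '+'.
C1 (derived state '-') is shared by C, G, and T — a synapomorphy uniting that clade.
C2 (derived state '+') is unique to C (autapomorphy; uninformative for grouping).
C3 (derived state '+') is shared by C and G — a synapomorphy uniting that clade.
C4 (derived state '+') is shared by C, G, T, and X — a synapomorphy uniting that clade.
Most parsimonious ingroup topology: ((((G,C),T),X),V).
Changes per character on this tree: C1: 1; C2: 1; C3: 1; C4: 1.
Total = 4.

4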